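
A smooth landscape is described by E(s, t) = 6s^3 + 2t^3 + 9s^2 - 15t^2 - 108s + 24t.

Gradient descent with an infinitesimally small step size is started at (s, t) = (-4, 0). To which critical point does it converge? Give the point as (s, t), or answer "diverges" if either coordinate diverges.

E is separable, so gradient descent decouples: s follows -∂E/∂s, t follows -∂E/∂t.
∂E/∂s = 18(s - 2)(s + 3); at s=-4 this is 108, so s decreases.
∂E/∂t = 6(t - 4)(t - 1); at t=0 this is 24, so t decreases.
The s-coordinate has no critical point in that direction and runs off to infinity.

diverges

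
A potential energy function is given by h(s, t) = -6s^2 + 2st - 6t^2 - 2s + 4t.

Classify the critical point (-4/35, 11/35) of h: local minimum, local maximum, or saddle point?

local maximum

The Hessian of h is constant: H = [[-12, 2], [2, -12]].
det(H) = (-12)·(-12) − 2² = 140.
det(H) > 0 and tr(H) = -24 < 0, so H is negative definite and the point is a local maximum.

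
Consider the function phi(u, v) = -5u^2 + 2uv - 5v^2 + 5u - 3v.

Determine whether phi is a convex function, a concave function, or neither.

phi is quadratic, so its Hessian is the constant matrix H = [[-10, 2], [2, -10]].
det(H) = 96, tr(H) = -20.
det(H) > 0 and tr(H) < 0, so H is negative definite everywhere: concave.

concave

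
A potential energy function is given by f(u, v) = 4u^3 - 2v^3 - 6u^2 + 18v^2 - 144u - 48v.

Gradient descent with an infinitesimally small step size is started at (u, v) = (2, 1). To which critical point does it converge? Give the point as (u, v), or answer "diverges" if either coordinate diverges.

(4, 2)

f is separable, so gradient descent decouples: u follows -∂f/∂u, v follows -∂f/∂v.
∂f/∂u = 12(u - 4)(u + 3); at u=2 this is -120, so u increases.
∂f/∂v = -6(v - 4)(v - 2); at v=1 this is -18, so v increases.
u converges to its nearest critical value 4 (a local min of the u-part); v converges to 2. The iterate converges to (4, 2).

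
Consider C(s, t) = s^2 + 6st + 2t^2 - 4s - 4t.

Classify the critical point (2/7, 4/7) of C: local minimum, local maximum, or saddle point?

saddle point

The Hessian of C is constant: H = [[2, 6], [6, 4]].
det(H) = 2·4 − 6² = -28.
Since det(H) < 0, H is indefinite and the critical point is a saddle point.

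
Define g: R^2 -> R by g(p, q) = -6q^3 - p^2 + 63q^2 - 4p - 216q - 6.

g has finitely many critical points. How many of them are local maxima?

g separates as a function of p plus a function of q, so ∇g=0 decouples.
∂g/∂p = -2(p + 2) = 0 at p ∈ {-2}; ∂g/∂q = -18(q - 4)(q - 3) = 0 at q ∈ {3, 4}.
The Hessian is diagonal: diag(g_pp, g_qq). Second derivatives: g_pp(-2)=-2; g_qq(3)=18, g_qq(4)=-18.
Local maxima occur where both diagonal entries negative: (-2, 4). Count: 1.

1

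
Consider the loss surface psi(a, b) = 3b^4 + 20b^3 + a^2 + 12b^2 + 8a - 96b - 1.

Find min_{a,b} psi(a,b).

psi(a,b) separates as P(a) + Q(b) − 1, so its minimum is min P + min Q − 1.
P'(a) = 2a + 8 vanishes at a ∈ {-4}; Q'(b) = 12(b - 1)(b + 2)(b + 4) vanishes at b ∈ {-4, -2, 1}.
Local minima of P (where P''>0): P(-4)=-16. Local minima of Q: Q(-4)=64, Q(1)=-61.
So the global minimum of psi is P(-4) + Q(1) − 1 = -16 − 61 − 1 = -78, attained at (-4, 1).

-78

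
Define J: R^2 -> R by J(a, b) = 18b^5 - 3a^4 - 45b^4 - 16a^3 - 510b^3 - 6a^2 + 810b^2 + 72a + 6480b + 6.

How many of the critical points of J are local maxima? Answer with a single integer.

4

J separates as a function of a plus a function of b, so ∇J=0 decouples.
∂J/∂a = -12(a - 1)(a + 2)(a + 3) = 0 at a ∈ {-3, -2, 1}; ∂J/∂b = 90(b - 4)(b - 3)(b + 2)(b + 3) = 0 at b ∈ {-3, -2, 3, 4}.
The Hessian is diagonal: diag(J_aa, J_bb). Second derivatives: J_aa(-3)=-48, J_aa(-2)=36, J_aa(1)=-144; J_bb(-3)=-3780, J_bb(-2)=2700, J_bb(3)=-2700, J_bb(4)=3780.
Local maxima occur where both diagonal entries negative: (-3, -3), (-3, 3), (1, -3), (1, 3). Count: 4.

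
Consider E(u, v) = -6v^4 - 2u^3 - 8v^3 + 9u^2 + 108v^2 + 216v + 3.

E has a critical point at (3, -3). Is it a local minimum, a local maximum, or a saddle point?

local maximum

The mixed partial ∂²E/∂u∂v is 0, so the Hessian at any point is diag(E_uu, E_vv) = diag(6(-2u + 3), 24(-3v^2 - 2v + 9)).
At (3, -3): H = diag(-18, -288).
Both eigenvalues are negative, so H is negative definite: a local maximum.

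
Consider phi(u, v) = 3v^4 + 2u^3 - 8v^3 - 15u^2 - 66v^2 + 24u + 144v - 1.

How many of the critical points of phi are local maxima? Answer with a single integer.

1

phi separates as a function of u plus a function of v, so ∇phi=0 decouples.
∂phi/∂u = 6(u - 4)(u - 1) = 0 at u ∈ {1, 4}; ∂phi/∂v = 12(v - 4)(v - 1)(v + 3) = 0 at v ∈ {-3, 1, 4}.
The Hessian is diagonal: diag(phi_uu, phi_vv). Second derivatives: phi_uu(1)=-18, phi_uu(4)=18; phi_vv(-3)=336, phi_vv(1)=-144, phi_vv(4)=252.
Local maxima occur where both diagonal entries negative: (1, 1). Count: 1.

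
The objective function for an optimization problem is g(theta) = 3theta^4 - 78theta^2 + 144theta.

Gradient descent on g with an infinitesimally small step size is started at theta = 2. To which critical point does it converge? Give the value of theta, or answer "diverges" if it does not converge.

3

g'(theta) = 12(theta - 3)(theta - 1)(theta + 4), so g'(2) = -72.
Gradient descent moves in the -g' direction, i.e. theta is increasing.
The nearest critical point in that direction is theta = 3, where g'' = 168 > 0 (a local minimum). The iterate converges there.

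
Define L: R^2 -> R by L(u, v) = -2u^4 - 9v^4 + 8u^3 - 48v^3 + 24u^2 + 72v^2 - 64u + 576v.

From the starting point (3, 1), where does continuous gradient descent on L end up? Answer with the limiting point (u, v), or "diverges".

L is separable, so gradient descent decouples: u follows -∂L/∂u, v follows -∂L/∂v.
∂L/∂u = -8(u - 4)(u - 1)(u + 2); at u=3 this is 80, so u decreases.
∂L/∂v = -36(v - 2)(v + 2)(v + 4); at v=1 this is 540, so v decreases.
u converges to its nearest critical value 1 (a local min of the u-part); v converges to -2. The iterate converges to (1, -2).

(1, -2)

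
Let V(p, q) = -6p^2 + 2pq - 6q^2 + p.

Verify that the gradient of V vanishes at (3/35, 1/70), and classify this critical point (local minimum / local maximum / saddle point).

∇V = (-12p + 2q + 1, 2p - 12q); substituting (3/35, 1/70) gives ∇V = (0, 0), so (3/35, 1/70) is indeed a critical point.
The Hessian of V is constant: H = [[-12, 2], [2, -12]].
det(H) = (-12)·(-12) − 2² = 140.
det(H) > 0 and tr(H) = -24 < 0, so H is negative definite and the point is a local maximum.

local maximum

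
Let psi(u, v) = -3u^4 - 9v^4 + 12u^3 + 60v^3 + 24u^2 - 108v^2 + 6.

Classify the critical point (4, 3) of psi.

local maximum

The mixed partial ∂²psi/∂u∂v is 0, so the Hessian at any point is diag(psi_uu, psi_vv) = diag(12(-3u^2 + 6u + 4), 36(-3v^2 + 10v - 6)).
At (4, 3): H = diag(-240, -108).
Both eigenvalues are negative, so H is negative definite: a local maximum.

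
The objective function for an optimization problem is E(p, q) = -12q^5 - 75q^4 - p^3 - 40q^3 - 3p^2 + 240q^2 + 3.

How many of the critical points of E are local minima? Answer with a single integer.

E separates as a function of p plus a function of q, so ∇E=0 decouples.
∂E/∂p = -3p(p + 2) = 0 at p ∈ {-2, 0}; ∂E/∂q = -60q(q - 1)(q + 2)(q + 4) = 0 at q ∈ {-4, -2, 0, 1}.
The Hessian is diagonal: diag(E_pp, E_qq). Second derivatives: E_pp(-2)=6, E_pp(0)=-6; E_qq(-4)=2400, E_qq(-2)=-720, E_qq(0)=480, E_qq(1)=-900.
Local minima occur where both diagonal entries positive: (-2, -4), (-2, 0). Count: 2.

2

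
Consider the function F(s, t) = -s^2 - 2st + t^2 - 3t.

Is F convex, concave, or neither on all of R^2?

neither

F is quadratic, so its Hessian is the constant matrix H = [[-2, -2], [-2, 2]].
det(H) = -8, tr(H) = 0.
det(H) < 0, so H is indefinite: neither convex nor concave.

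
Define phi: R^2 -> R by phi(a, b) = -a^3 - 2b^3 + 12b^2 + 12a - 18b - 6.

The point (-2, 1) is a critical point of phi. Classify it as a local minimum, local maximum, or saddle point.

The mixed partial ∂²phi/∂a∂b is 0, so the Hessian at any point is diag(phi_aa, phi_bb) = diag(-6a, 12(-b + 2)).
At (-2, 1): H = diag(12, 12).
Both eigenvalues are positive, so H is positive definite: a local minimum.

local minimum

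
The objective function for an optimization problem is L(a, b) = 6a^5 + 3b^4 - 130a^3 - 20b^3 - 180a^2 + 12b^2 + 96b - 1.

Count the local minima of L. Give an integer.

L separates as a function of a plus a function of b, so ∇L=0 decouples.
∂L/∂a = 30a(a - 4)(a + 1)(a + 3) = 0 at a ∈ {-3, -1, 0, 4}; ∂L/∂b = 12(b - 4)(b - 2)(b + 1) = 0 at b ∈ {-1, 2, 4}.
The Hessian is diagonal: diag(L_aa, L_bb). Second derivatives: L_aa(-3)=-1260, L_aa(-1)=300, L_aa(0)=-360, L_aa(4)=4200; L_bb(-1)=180, L_bb(2)=-72, L_bb(4)=120.
Local minima occur where both diagonal entries positive: (-1, -1), (-1, 4), (4, -1), (4, 4). Count: 4.

4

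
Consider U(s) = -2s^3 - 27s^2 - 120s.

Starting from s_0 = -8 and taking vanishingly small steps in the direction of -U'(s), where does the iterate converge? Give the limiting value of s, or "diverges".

U'(s) = -6(s + 4)(s + 5), so U'(-8) = -72.
Gradient descent moves in the -U' direction, i.e. s is increasing.
The nearest critical point in that direction is s = -5, where U'' = 6 > 0 (a local minimum). The iterate converges there.

-5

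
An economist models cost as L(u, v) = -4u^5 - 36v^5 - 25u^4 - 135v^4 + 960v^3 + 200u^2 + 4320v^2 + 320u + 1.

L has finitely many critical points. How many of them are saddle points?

8

L separates as a function of u plus a function of v, so ∇L=0 decouples.
∂L/∂u = -20(u - 2)(u + 1)(u + 2)(u + 4) = 0 at u ∈ {-4, -2, -1, 2}; ∂L/∂v = -180v(v - 4)(v + 3)(v + 4) = 0 at v ∈ {-4, -3, 0, 4}.
The Hessian is diagonal: diag(L_uu, L_vv). Second derivatives: L_uu(-4)=720, L_uu(-2)=-160, L_uu(-1)=180, L_uu(2)=-1440; L_vv(-4)=5760, L_vv(-3)=-3780, L_vv(0)=8640, L_vv(4)=-40320.
Saddle points occur where the two diagonal entries have opposite signs: (-4, -3), (-4, 4), (-2, -4), (-2, 0), (-1, -3), (-1, 4), (2, -4), (2, 0). Count: 8.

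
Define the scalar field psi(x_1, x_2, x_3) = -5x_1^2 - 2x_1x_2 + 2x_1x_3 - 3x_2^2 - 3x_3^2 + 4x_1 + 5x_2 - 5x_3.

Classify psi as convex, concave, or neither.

concave

psi is quadratic, so its Hessian is the constant matrix H = [[-10, -2, 2], [-2, -6, 0], [2, 0, -6]].
Leading principal minors: -10, 56, -312.
Signs alternate −, +, − ⇒ H ≺ 0 ⇒ concave.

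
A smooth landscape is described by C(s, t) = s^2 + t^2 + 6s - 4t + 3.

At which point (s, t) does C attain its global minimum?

(-3, 2)

C(s,t) separates as P(s) + Q(t) + 3, so its minimum is min P + min Q + 3.
P'(s) = 2s + 6 vanishes at s ∈ {-3}; Q'(t) = 2(t - 2) vanishes at t ∈ {2}.
Local minima of P (where P''>0): P(-3)=-9. Local minima of Q: Q(2)=-4.
So the global minimum of C is P(-3) + Q(2) + 3 = -9 − 4 + 3 = -10, attained at (-3, 2).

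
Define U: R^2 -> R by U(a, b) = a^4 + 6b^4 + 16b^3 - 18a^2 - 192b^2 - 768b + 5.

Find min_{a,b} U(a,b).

-3660

U(a,b) separates as P(a) + Q(b) + 5, so its minimum is min P + min Q + 5.
P'(a) = 4a(a - 3)(a + 3) vanishes at a ∈ {-3, 0, 3}; Q'(b) = 24(b - 4)(b + 2)(b + 4) vanishes at b ∈ {-4, -2, 4}.
Local minima of P (where P''>0): P(-3)=-81, P(3)=-81. Local minima of Q: Q(-4)=512, Q(4)=-3584.
So the global minimum of U is P(-3) + Q(4) + 5 = -81 − 3584 + 5 = -3660, attained at (-3, 4).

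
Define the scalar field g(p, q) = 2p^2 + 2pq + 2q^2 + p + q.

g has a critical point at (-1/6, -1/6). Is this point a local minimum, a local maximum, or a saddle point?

local minimum

The Hessian of g is constant: H = [[4, 2], [2, 4]].
det(H) = 4·4 − 2² = 12.
det(H) > 0 and tr(H) = 8 > 0, so H is positive definite and the point is a local minimum.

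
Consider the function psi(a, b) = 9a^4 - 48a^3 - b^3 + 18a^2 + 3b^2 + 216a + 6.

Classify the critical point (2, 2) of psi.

The mixed partial ∂²psi/∂a∂b is 0, so the Hessian at any point is diag(psi_aa, psi_bb) = diag(36(3a^2 - 8a + 1), 6(-b + 1)).
At (2, 2): H = diag(-108, -6).
Both eigenvalues are negative, so H is negative definite: a local maximum.

local maximum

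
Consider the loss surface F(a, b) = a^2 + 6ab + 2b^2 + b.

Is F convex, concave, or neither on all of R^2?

neither

F is quadratic, so its Hessian is the constant matrix H = [[2, 6], [6, 4]].
det(H) = -28, tr(H) = 6.
det(H) < 0, so H is indefinite: neither convex nor concave.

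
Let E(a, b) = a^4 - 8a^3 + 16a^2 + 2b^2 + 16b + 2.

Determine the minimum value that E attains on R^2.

E(a,b) separates as P(a) + Q(b) + 2, so its minimum is min P + min Q + 2.
P'(a) = 4a(a - 4)(a - 2) vanishes at a ∈ {0, 2, 4}; Q'(b) = 4b + 16 vanishes at b ∈ {-4}.
Local minima of P (where P''>0): P(0)=0, P(4)=0. Local minima of Q: Q(-4)=-32.
So the global minimum of E is P(0) + Q(-4) + 2 = 0 − 32 + 2 = -30, attained at (0, -4).

-30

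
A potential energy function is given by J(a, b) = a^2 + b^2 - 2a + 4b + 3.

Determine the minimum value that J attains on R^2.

J(a,b) separates as P(a) + Q(b) + 3, so its minimum is min P + min Q + 3.
P'(a) = 2a - 2 vanishes at a ∈ {1}; Q'(b) = 2b + 4 vanishes at b ∈ {-2}.
Local minima of P (where P''>0): P(1)=-1. Local minima of Q: Q(-2)=-4.
So the global minimum of J is P(1) + Q(-2) + 3 = -1 − 4 + 3 = -2, attained at (1, -2).

-2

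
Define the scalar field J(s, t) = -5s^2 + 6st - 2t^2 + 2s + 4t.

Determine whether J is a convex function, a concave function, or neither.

J is quadratic, so its Hessian is the constant matrix H = [[-10, 6], [6, -4]].
det(H) = 4, tr(H) = -14.
det(H) > 0 and tr(H) < 0, so H is negative definite everywhere: concave.

concave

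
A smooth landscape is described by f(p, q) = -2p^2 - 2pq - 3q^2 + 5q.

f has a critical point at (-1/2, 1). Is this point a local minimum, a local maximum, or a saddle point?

The Hessian of f is constant: H = [[-4, -2], [-2, -6]].
det(H) = (-4)·(-6) − (-2)² = 20.
det(H) > 0 and tr(H) = -10 < 0, so H is negative definite and the point is a local maximum.

local maximum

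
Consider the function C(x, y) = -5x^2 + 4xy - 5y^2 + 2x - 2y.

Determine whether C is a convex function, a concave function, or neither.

C is quadratic, so its Hessian is the constant matrix H = [[-10, 4], [4, -10]].
det(H) = 84, tr(H) = -20.
det(H) > 0 and tr(H) < 0, so H is negative definite everywhere: concave.

concave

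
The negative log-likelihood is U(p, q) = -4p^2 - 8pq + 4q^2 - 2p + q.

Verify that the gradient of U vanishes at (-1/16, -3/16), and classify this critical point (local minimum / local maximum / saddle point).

∇U = (-8p - 8q - 2, -8p + 8q + 1); substituting (-1/16, -3/16) gives ∇U = (0, 0), so (-1/16, -3/16) is indeed a critical point.
The Hessian of U is constant: H = [[-8, -8], [-8, 8]].
det(H) = (-8)·8 − (-8)² = -128.
Since det(H) < 0, H is indefinite and the critical point is a saddle point.

saddle point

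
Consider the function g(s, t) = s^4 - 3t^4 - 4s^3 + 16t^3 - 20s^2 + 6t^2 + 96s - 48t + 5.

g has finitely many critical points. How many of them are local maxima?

g separates as a function of s plus a function of t, so ∇g=0 decouples.
∂g/∂s = 4(s - 4)(s - 2)(s + 3) = 0 at s ∈ {-3, 2, 4}; ∂g/∂t = -12(t - 4)(t - 1)(t + 1) = 0 at t ∈ {-1, 1, 4}.
The Hessian is diagonal: diag(g_ss, g_tt). Second derivatives: g_ss(-3)=140, g_ss(2)=-40, g_ss(4)=56; g_tt(-1)=-120, g_tt(1)=72, g_tt(4)=-180.
Local maxima occur where both diagonal entries negative: (2, -1), (2, 4). Count: 2.

2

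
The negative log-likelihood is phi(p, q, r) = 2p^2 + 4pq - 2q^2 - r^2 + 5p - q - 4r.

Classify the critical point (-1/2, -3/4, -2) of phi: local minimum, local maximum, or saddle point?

The Hessian is constant: H = [[4, 4, 0], [4, -4, 0], [0, 0, -2]].
Leading principal minors: Δ₁ = 4, Δ₂ = -32, Δ₃ = 64.
The minors fit neither the all-positive nor the alternating-sign pattern, so H is indefinite: a saddle point.

saddle point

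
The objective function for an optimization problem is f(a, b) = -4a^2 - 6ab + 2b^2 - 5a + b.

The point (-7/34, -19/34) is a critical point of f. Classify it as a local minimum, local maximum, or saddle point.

The Hessian of f is constant: H = [[-8, -6], [-6, 4]].
det(H) = (-8)·4 − (-6)² = -68.
Since det(H) < 0, H is indefinite and the critical point is a saddle point.

saddle point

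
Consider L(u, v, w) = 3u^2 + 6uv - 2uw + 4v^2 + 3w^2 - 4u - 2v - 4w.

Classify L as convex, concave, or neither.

convex

L is quadratic, so its Hessian is the constant matrix H = [[6, 6, -2], [6, 8, 0], [-2, 0, 6]].
Leading principal minors: 6, 12, 40.
All positive ⇒ H ≻ 0 ⇒ convex.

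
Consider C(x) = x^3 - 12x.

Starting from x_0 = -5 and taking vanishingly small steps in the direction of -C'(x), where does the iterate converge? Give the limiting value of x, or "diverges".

diverges

C'(x) = 3(x - 2)(x + 2), so C'(-5) = 63.
Gradient descent moves in the -C' direction, i.e. x is decreasing.
There is no critical point below x=-5, and C' keeps the same sign, so the iterate runs off to −∞.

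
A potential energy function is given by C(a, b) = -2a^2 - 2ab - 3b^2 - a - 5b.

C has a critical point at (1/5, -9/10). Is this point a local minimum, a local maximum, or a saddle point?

The Hessian of C is constant: H = [[-4, -2], [-2, -6]].
det(H) = (-4)·(-6) − (-2)² = 20.
det(H) > 0 and tr(H) = -10 < 0, so H is negative definite and the point is a local maximum.

local maximum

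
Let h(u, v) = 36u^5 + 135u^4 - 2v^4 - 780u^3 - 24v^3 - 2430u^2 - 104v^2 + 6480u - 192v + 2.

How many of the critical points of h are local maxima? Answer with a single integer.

4

h separates as a function of u plus a function of v, so ∇h=0 decouples.
∂h/∂u = 180(u - 3)(u - 1)(u + 3)(u + 4) = 0 at u ∈ {-4, -3, 1, 3}; ∂h/∂v = -8(v + 2)(v + 3)(v + 4) = 0 at v ∈ {-4, -3, -2}.
The Hessian is diagonal: diag(h_uu, h_vv). Second derivatives: h_uu(-4)=-6300, h_uu(-3)=4320, h_uu(1)=-7200, h_uu(3)=15120; h_vv(-4)=-16, h_vv(-3)=8, h_vv(-2)=-16.
Local maxima occur where both diagonal entries negative: (-4, -4), (-4, -2), (1, -4), (1, -2). Count: 4.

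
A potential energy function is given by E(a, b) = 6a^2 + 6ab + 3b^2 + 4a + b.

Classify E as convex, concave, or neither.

E is quadratic, so its Hessian is the constant matrix H = [[12, 6], [6, 6]].
det(H) = 36, tr(H) = 18.
det(H) > 0 and tr(H) > 0, so H is positive definite everywhere: convex.

convex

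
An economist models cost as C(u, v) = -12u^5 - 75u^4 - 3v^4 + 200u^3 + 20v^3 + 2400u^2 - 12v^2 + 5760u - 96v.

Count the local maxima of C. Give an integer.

C separates as a function of u plus a function of v, so ∇C=0 decouples.
∂C/∂u = -60(u - 4)(u + 2)(u + 3)(u + 4) = 0 at u ∈ {-4, -3, -2, 4}; ∂C/∂v = -12(v - 4)(v - 2)(v + 1) = 0 at v ∈ {-1, 2, 4}.
The Hessian is diagonal: diag(C_uu, C_vv). Second derivatives: C_uu(-4)=960, C_uu(-3)=-420, C_uu(-2)=720, C_uu(4)=-20160; C_vv(-1)=-180, C_vv(2)=72, C_vv(4)=-120.
Local maxima occur where both diagonal entries negative: (-3, -1), (-3, 4), (4, -1), (4, 4). Count: 4.

4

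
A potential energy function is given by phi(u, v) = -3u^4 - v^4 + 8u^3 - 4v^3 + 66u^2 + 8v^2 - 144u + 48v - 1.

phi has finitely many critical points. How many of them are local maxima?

phi separates as a function of u plus a function of v, so ∇phi=0 decouples.
∂phi/∂u = -12(u - 4)(u - 1)(u + 3) = 0 at u ∈ {-3, 1, 4}; ∂phi/∂v = -4(v - 2)(v + 2)(v + 3) = 0 at v ∈ {-3, -2, 2}.
The Hessian is diagonal: diag(phi_uu, phi_vv). Second derivatives: phi_uu(-3)=-336, phi_uu(1)=144, phi_uu(4)=-252; phi_vv(-3)=-20, phi_vv(-2)=16, phi_vv(2)=-80.
Local maxima occur where both diagonal entries negative: (-3, -3), (-3, 2), (4, -3), (4, 2). Count: 4.

4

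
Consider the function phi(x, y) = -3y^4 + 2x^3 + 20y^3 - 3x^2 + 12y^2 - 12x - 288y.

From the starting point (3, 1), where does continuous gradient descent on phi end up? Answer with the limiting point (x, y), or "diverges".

phi is separable, so gradient descent decouples: x follows -∂phi/∂x, y follows -∂phi/∂y.
∂phi/∂x = 6(x - 2)(x + 1); at x=3 this is 24, so x decreases.
∂phi/∂y = -12(y - 4)(y - 3)(y + 2); at y=1 this is -216, so y increases.
x converges to its nearest critical value 2 (a local min of the x-part); y converges to 3. The iterate converges to (2, 3).

(2, 3)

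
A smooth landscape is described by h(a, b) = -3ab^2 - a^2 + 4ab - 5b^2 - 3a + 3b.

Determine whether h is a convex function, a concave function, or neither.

neither

The term -3ab^2 is cubic, so the Hessian is not constant.
∂²h/∂b² = -6a - 10, which takes both signs as a varies (negative for sufficiently large a). A diagonal entry of the Hessian changing sign means the Hessian is neither positive- nor negative-semidefinite on all of R^2.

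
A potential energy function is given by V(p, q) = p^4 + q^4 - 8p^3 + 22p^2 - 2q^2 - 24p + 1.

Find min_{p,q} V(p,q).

V(p,q) separates as A(p) + B(q) + 1, so its minimum is min A + min B + 1.
A'(p) = 4(p - 3)(p - 2)(p - 1) vanishes at p ∈ {1, 2, 3}; B'(q) = 4q(q - 1)(q + 1) vanishes at q ∈ {-1, 0, 1}.
Local minima of A (where A''>0): A(1)=-9, A(3)=-9. Local minima of B: B(-1)=-1, B(1)=-1.
So the global minimum of V is A(1) + B(-1) + 1 = -9 − 1 + 1 = -9, attained at (1, -1).

-9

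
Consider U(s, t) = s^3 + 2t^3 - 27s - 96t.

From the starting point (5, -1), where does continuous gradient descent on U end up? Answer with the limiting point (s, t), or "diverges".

U is separable, so gradient descent decouples: s follows -∂U/∂s, t follows -∂U/∂t.
∂U/∂s = 3(s - 3)(s + 3); at s=5 this is 48, so s decreases.
∂U/∂t = 6(t - 4)(t + 4); at t=-1 this is -90, so t increases.
s converges to its nearest critical value 3 (a local min of the s-part); t converges to 4. The iterate converges to (3, 4).

(3, 4)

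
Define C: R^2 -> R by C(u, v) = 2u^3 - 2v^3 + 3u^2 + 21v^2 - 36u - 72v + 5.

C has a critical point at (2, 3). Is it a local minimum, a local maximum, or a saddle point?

local minimum

The mixed partial ∂²C/∂u∂v is 0, so the Hessian at any point is diag(C_uu, C_vv) = diag(6(2u + 1), 6(-2v + 7)).
At (2, 3): H = diag(30, 6).
Both eigenvalues are positive, so H is positive definite: a local minimum.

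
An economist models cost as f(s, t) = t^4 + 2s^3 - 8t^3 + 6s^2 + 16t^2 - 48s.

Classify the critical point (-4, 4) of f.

The mixed partial ∂²f/∂s∂t is 0, so the Hessian at any point is diag(f_ss, f_tt) = diag(12(s + 1), 4(3t^2 - 12t + 8)).
At (-4, 4): H = diag(-36, 32).
The eigenvalues have opposite signs, so H is indefinite: a saddle point.

saddle point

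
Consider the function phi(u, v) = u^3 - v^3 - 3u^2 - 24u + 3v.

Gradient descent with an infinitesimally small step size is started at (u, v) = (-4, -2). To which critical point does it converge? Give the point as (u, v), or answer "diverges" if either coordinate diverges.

diverges

phi is separable, so gradient descent decouples: u follows -∂phi/∂u, v follows -∂phi/∂v.
∂phi/∂u = 3(u - 4)(u + 2); at u=-4 this is 48, so u decreases.
∂phi/∂v = -3(v - 1)(v + 1); at v=-2 this is -9, so v increases.
The u-coordinate has no critical point in that direction and runs off to infinity.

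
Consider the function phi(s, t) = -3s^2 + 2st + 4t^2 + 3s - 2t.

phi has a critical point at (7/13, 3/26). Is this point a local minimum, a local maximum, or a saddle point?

The Hessian of phi is constant: H = [[-6, 2], [2, 8]].
det(H) = (-6)·8 − 2² = -52.
Since det(H) < 0, H is indefinite and the critical point is a saddle point.

saddle point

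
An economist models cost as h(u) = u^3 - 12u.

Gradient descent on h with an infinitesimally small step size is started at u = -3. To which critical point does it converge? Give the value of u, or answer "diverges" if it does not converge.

diverges

h'(u) = 3(u - 2)(u + 2), so h'(-3) = 15.
Gradient descent moves in the -h' direction, i.e. u is decreasing.
There is no critical point below u=-3, and h' keeps the same sign, so the iterate runs off to −∞.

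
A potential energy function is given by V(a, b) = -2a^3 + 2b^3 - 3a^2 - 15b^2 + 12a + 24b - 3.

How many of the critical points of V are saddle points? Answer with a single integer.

2

V separates as a function of a plus a function of b, so ∇V=0 decouples.
∂V/∂a = -6(a - 1)(a + 2) = 0 at a ∈ {-2, 1}; ∂V/∂b = 6(b - 4)(b - 1) = 0 at b ∈ {1, 4}.
The Hessian is diagonal: diag(V_aa, V_bb). Second derivatives: V_aa(-2)=18, V_aa(1)=-18; V_bb(1)=-18, V_bb(4)=18.
Saddle points occur where the two diagonal entries have opposite signs: (-2, 1), (1, 4). Count: 2.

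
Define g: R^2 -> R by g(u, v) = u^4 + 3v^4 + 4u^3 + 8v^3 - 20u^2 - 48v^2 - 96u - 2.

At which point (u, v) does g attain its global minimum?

g(u,v) separates as P(u) + Q(v) − 2, so its minimum is min P + min Q − 2.
P'(u) = 4(u - 3)(u + 2)(u + 4) vanishes at u ∈ {-4, -2, 3}; Q'(v) = 12v(v - 2)(v + 4) vanishes at v ∈ {-4, 0, 2}.
Local minima of P (where P''>0): P(-4)=64, P(3)=-279. Local minima of Q: Q(-4)=-512, Q(2)=-80.
So the global minimum of g is P(3) + Q(-4) − 2 = -279 − 512 − 2 = -793, attained at (3, -4).

(3, -4)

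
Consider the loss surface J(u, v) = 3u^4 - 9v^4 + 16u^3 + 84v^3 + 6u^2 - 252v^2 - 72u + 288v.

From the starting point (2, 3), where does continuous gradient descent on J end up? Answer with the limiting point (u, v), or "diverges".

(1, 2)

J is separable, so gradient descent decouples: u follows -∂J/∂u, v follows -∂J/∂v.
∂J/∂u = 12(u - 1)(u + 2)(u + 3); at u=2 this is 240, so u decreases.
∂J/∂v = -36(v - 4)(v - 2)(v - 1); at v=3 this is 72, so v decreases.
u converges to its nearest critical value 1 (a local min of the u-part); v converges to 2. The iterate converges to (1, 2).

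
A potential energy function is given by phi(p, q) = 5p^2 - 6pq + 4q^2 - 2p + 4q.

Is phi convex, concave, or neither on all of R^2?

convex

phi is quadratic, so its Hessian is the constant matrix H = [[10, -6], [-6, 8]].
det(H) = 44, tr(H) = 18.
det(H) > 0 and tr(H) > 0, so H is positive definite everywhere: convex.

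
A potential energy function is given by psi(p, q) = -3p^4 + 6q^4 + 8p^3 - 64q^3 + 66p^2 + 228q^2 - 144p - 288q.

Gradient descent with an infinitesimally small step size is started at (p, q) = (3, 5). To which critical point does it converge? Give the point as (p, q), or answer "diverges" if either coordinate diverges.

psi is separable, so gradient descent decouples: p follows -∂psi/∂p, q follows -∂psi/∂q.
∂psi/∂p = -12(p - 4)(p - 1)(p + 3); at p=3 this is 144, so p decreases.
∂psi/∂q = 24(q - 4)(q - 3)(q - 1); at q=5 this is 192, so q decreases.
p converges to its nearest critical value 1 (a local min of the p-part); q converges to 4. The iterate converges to (1, 4).

(1, 4)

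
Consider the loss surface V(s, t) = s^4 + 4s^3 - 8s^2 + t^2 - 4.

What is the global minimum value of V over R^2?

-132

V(s,t) separates as P(s) + Q(t) − 4, so its minimum is min P + min Q − 4.
P'(s) = 4s(s - 1)(s + 4) vanishes at s ∈ {-4, 0, 1}; Q'(t) = 2t vanishes at t ∈ {0}.
Local minima of P (where P''>0): P(-4)=-128, P(1)=-3. Local minima of Q: Q(0)=0.
So the global minimum of V is P(-4) + Q(0) − 4 = -128 + 0 − 4 = -132, attained at (-4, 0).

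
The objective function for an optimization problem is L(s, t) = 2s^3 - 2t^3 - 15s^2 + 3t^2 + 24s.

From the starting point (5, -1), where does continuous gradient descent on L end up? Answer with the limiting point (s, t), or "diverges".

(4, 0)

L is separable, so gradient descent decouples: s follows -∂L/∂s, t follows -∂L/∂t.
∂L/∂s = 6(s - 4)(s - 1); at s=5 this is 24, so s decreases.
∂L/∂t = -6t(t - 1); at t=-1 this is -12, so t increases.
s converges to its nearest critical value 4 (a local min of the s-part); t converges to 0. The iterate converges to (4, 0).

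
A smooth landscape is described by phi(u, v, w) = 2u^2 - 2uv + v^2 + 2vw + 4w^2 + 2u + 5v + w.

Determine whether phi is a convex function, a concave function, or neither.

convex

phi is quadratic, so its Hessian is the constant matrix H = [[4, -2, 0], [-2, 2, 2], [0, 2, 8]].
Leading principal minors: 4, 4, 16.
All positive ⇒ H ≻ 0 ⇒ convex.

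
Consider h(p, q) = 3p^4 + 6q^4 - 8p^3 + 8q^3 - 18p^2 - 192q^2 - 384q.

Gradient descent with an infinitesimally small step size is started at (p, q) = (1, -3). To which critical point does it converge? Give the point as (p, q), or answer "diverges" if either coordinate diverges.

h is separable, so gradient descent decouples: p follows -∂h/∂p, q follows -∂h/∂q.
∂h/∂p = 12p(p - 3)(p + 1); at p=1 this is -48, so p increases.
∂h/∂q = 24(q - 4)(q + 1)(q + 4); at q=-3 this is 336, so q decreases.
p converges to its nearest critical value 3 (a local min of the p-part); q converges to -4. The iterate converges to (3, -4).

(3, -4)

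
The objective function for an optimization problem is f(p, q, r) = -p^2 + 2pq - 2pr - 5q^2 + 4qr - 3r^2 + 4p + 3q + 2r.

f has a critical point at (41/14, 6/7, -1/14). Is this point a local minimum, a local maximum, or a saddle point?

local maximum

The Hessian is constant: H = [[-2, 2, -2], [2, -10, 4], [-2, 4, -6]].
Leading principal minors: Δ₁ = -2, Δ₂ = 16, Δ₃ = -56.
The minors alternate sign starting negative (−, +, −), so H is negative definite: a local maximum.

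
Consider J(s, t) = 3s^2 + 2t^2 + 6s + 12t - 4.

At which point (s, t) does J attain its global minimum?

(-1, -3)

J(s,t) separates as P(s) + Q(t) − 4, so its minimum is min P + min Q − 4.
P'(s) = 6s + 6 vanishes at s ∈ {-1}; Q'(t) = 4(t + 3) vanishes at t ∈ {-3}.
Local minima of P (where P''>0): P(-1)=-3. Local minima of Q: Q(-3)=-18.
So the global minimum of J is P(-1) + Q(-3) − 4 = -3 − 18 − 4 = -25, attained at (-1, -3).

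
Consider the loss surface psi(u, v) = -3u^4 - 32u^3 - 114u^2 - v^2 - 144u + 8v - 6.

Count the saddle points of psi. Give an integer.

psi separates as a function of u plus a function of v, so ∇psi=0 decouples.
∂psi/∂u = -12(u + 1)(u + 3)(u + 4) = 0 at u ∈ {-4, -3, -1}; ∂psi/∂v = -2(v - 4) = 0 at v ∈ {4}.
The Hessian is diagonal: diag(psi_uu, psi_vv). Second derivatives: psi_uu(-4)=-36, psi_uu(-3)=24, psi_uu(-1)=-72; psi_vv(4)=-2.
Saddle points occur where the two diagonal entries have opposite signs: (-3, 4). Count: 1.

1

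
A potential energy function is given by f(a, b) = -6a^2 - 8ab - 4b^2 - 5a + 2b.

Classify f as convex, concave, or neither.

f is quadratic, so its Hessian is the constant matrix H = [[-12, -8], [-8, -8]].
det(H) = 32, tr(H) = -20.
det(H) > 0 and tr(H) < 0, so H is negative definite everywhere: concave.

concave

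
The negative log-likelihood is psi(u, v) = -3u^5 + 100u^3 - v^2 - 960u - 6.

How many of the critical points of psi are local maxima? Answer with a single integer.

2

psi separates as a function of u plus a function of v, so ∇psi=0 decouples.
∂psi/∂u = -15(u - 4)(u - 2)(u + 2)(u + 4) = 0 at u ∈ {-4, -2, 2, 4}; ∂psi/∂v = -2v = 0 at v ∈ {0}.
The Hessian is diagonal: diag(psi_uu, psi_vv). Second derivatives: psi_uu(-4)=1440, psi_uu(-2)=-720, psi_uu(2)=720, psi_uu(4)=-1440; psi_vv(0)=-2.
Local maxima occur where both diagonal entries negative: (-2, 0), (4, 0). Count: 2.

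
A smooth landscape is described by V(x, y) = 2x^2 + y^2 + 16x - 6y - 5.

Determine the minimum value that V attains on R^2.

V(x,y) separates as P(x) + Q(y) − 5, so its minimum is min P + min Q − 5.
P'(x) = 4x + 16 vanishes at x ∈ {-4}; Q'(y) = 2y - 6 vanishes at y ∈ {3}.
Local minima of P (where P''>0): P(-4)=-32. Local minima of Q: Q(3)=-9.
So the global minimum of V is P(-4) + Q(3) − 5 = -32 − 9 − 5 = -46, attained at (-4, 3).

-46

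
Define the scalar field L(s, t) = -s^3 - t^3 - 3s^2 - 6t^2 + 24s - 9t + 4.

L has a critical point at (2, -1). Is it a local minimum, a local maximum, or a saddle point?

local maximum

The mixed partial ∂²L/∂s∂t is 0, so the Hessian at any point is diag(L_ss, L_tt) = diag(-6(s + 1), -6(t + 2)).
At (2, -1): H = diag(-18, -6).
Both eigenvalues are negative, so H is negative definite: a local maximum.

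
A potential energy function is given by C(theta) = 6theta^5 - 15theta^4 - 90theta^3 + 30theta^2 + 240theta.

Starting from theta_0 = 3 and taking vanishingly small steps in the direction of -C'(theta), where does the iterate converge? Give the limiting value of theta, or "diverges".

C'(theta) = 30(theta - 4)(theta - 1)(theta + 1)(theta + 2), so C'(3) = -1200.
Gradient descent moves in the -C' direction, i.e. theta is increasing.
The nearest critical point in that direction is theta = 4, where C'' = 2700 > 0 (a local minimum). The iterate converges there.

4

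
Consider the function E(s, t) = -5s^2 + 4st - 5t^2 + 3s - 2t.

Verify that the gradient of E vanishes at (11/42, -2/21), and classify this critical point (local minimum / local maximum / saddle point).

local maximum

∇E = (-10s + 4t + 3, 4s - 10t - 2); substituting (11/42, -2/21) gives ∇E = (0, 0), so (11/42, -2/21) is indeed a critical point.
The Hessian of E is constant: H = [[-10, 4], [4, -10]].
det(H) = (-10)·(-10) − 4² = 84.
det(H) > 0 and tr(H) = -20 < 0, so H is negative definite and the point is a local maximum.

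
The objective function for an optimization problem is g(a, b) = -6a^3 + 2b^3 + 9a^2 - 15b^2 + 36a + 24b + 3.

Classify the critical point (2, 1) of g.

The mixed partial ∂²g/∂a∂b is 0, so the Hessian at any point is diag(g_aa, g_bb) = diag(18(-2a + 1), 6(2b - 5)).
At (2, 1): H = diag(-54, -18).
Both eigenvalues are negative, so H is negative definite: a local maximum.

local maximum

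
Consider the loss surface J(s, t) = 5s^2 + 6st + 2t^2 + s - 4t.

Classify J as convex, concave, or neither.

J is quadratic, so its Hessian is the constant matrix H = [[10, 6], [6, 4]].
det(H) = 4, tr(H) = 14.
det(H) > 0 and tr(H) > 0, so H is positive definite everywhere: convex.

convex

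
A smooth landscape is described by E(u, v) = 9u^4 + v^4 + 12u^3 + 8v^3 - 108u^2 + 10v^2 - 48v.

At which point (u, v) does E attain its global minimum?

E(u,v) separates as P(u) + Q(v), so its minimum is min P + min Q.
P'(u) = 36u(u - 2)(u + 3) vanishes at u ∈ {-3, 0, 2}; Q'(v) = 4(v - 1)(v + 3)(v + 4) vanishes at v ∈ {-4, -3, 1}.
Local minima of P (where P''>0): P(-3)=-567, P(2)=-192. Local minima of Q: Q(-4)=96, Q(1)=-29.
So the global minimum of E is P(-3) + Q(1) = -567 − 29 = -596, attained at (-3, 1).

(-3, 1)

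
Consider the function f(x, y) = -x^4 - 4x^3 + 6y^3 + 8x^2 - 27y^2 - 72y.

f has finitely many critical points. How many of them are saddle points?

3

f separates as a function of x plus a function of y, so ∇f=0 decouples.
∂f/∂x = -4x(x - 1)(x + 4) = 0 at x ∈ {-4, 0, 1}; ∂f/∂y = 18(y - 4)(y + 1) = 0 at y ∈ {-1, 4}.
The Hessian is diagonal: diag(f_xx, f_yy). Second derivatives: f_xx(-4)=-80, f_xx(0)=16, f_xx(1)=-20; f_yy(-1)=-90, f_yy(4)=90.
Saddle points occur where the two diagonal entries have opposite signs: (-4, 4), (0, -1), (1, 4). Count: 3.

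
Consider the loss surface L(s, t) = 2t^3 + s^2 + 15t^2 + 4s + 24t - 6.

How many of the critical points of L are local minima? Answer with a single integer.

L separates as a function of s plus a function of t, so ∇L=0 decouples.
∂L/∂s = 2(s + 2) = 0 at s ∈ {-2}; ∂L/∂t = 6(t + 1)(t + 4) = 0 at t ∈ {-4, -1}.
The Hessian is diagonal: diag(L_ss, L_tt). Second derivatives: L_ss(-2)=2; L_tt(-4)=-18, L_tt(-1)=18.
Local minima occur where both diagonal entries positive: (-2, -1). Count: 1.

1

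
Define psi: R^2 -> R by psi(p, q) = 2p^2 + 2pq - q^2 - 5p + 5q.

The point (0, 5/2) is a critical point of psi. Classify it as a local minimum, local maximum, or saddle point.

saddle point

The Hessian of psi is constant: H = [[4, 2], [2, -2]].
det(H) = 4·(-2) − 2² = -12.
Since det(H) < 0, H is indefinite and the critical point is a saddle point.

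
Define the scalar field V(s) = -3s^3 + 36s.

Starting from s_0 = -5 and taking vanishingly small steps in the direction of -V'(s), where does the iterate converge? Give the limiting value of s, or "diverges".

V'(s) = -9(s - 2)(s + 2), so V'(-5) = -189.
Gradient descent moves in the -V' direction, i.e. s is increasing.
The nearest critical point in that direction is s = -2, where V'' = 36 > 0 (a local minimum). The iterate converges there.

-2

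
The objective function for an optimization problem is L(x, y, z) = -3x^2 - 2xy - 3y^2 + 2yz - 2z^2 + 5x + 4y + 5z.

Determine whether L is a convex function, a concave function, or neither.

L is quadratic, so its Hessian is the constant matrix H = [[-6, -2, 0], [-2, -6, 2], [0, 2, -4]].
Leading principal minors: -6, 32, -104.
Signs alternate −, +, − ⇒ H ≺ 0 ⇒ concave.

concave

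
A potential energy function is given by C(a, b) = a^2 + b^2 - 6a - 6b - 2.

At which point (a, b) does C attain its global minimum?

(3, 3)

C(a,b) separates as P(a) + Q(b) − 2, so its minimum is min P + min Q − 2.
P'(a) = 2a - 6 vanishes at a ∈ {3}; Q'(b) = 2b - 6 vanishes at b ∈ {3}.
Local minima of P (where P''>0): P(3)=-9. Local minima of Q: Q(3)=-9.
So the global minimum of C is P(3) + Q(3) − 2 = -9 − 9 − 2 = -20, attained at (3, 3).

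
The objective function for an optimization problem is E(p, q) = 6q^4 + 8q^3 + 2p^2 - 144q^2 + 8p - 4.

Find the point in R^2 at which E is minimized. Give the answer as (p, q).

(-2, -4)

E(p,q) separates as A(p) + B(q) − 4, so its minimum is min A + min B − 4.
A'(p) = 4p + 8 vanishes at p ∈ {-2}; B'(q) = 24q(q - 3)(q + 4) vanishes at q ∈ {-4, 0, 3}.
Local minima of A (where A''>0): A(-2)=-8. Local minima of B: B(-4)=-1280, B(3)=-594.
So the global minimum of E is A(-2) + B(-4) − 4 = -8 − 1280 − 4 = -1292, attained at (-2, -4).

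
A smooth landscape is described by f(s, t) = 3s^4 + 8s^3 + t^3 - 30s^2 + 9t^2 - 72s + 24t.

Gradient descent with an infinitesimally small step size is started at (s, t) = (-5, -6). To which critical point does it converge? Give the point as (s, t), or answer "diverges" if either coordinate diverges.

f is separable, so gradient descent decouples: s follows -∂f/∂s, t follows -∂f/∂t.
∂f/∂s = 12(s - 2)(s + 1)(s + 3); at s=-5 this is -672, so s increases.
∂f/∂t = 3(t + 2)(t + 4); at t=-6 this is 24, so t decreases.
The t-coordinate has no critical point in that direction and runs off to infinity.

diverges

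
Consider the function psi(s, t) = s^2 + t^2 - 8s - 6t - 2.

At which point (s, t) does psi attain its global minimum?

psi(s,t) separates as P(s) + Q(t) − 2, so its minimum is min P + min Q − 2.
P'(s) = 2s - 8 vanishes at s ∈ {4}; Q'(t) = 2(t - 3) vanishes at t ∈ {3}.
Local minima of P (where P''>0): P(4)=-16. Local minima of Q: Q(3)=-9.
So the global minimum of psi is P(4) + Q(3) − 2 = -16 − 9 − 2 = -27, attained at (4, 3).

(4, 3)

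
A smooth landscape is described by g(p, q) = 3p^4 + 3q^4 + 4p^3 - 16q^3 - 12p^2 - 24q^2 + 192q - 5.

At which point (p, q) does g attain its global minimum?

g(p,q) separates as A(p) + B(q) − 5, so its minimum is min A + min B − 5.
A'(p) = 12p(p - 1)(p + 2) vanishes at p ∈ {-2, 0, 1}; B'(q) = 12(q - 4)(q - 2)(q + 2) vanishes at q ∈ {-2, 2, 4}.
Local minima of A (where A''>0): A(-2)=-32, A(1)=-5. Local minima of B: B(-2)=-304, B(4)=128.
So the global minimum of g is A(-2) + B(-2) − 5 = -32 − 304 − 5 = -341, attained at (-2, -2).

(-2, -2)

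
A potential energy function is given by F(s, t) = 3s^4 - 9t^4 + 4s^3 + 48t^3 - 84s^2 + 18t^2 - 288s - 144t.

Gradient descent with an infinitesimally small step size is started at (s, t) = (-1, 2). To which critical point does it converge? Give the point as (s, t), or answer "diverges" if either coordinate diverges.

F is separable, so gradient descent decouples: s follows -∂F/∂s, t follows -∂F/∂t.
∂F/∂s = 12(s - 4)(s + 2)(s + 3); at s=-1 this is -120, so s increases.
∂F/∂t = -36(t - 4)(t - 1)(t + 1); at t=2 this is 216, so t decreases.
s converges to its nearest critical value 4 (a local min of the s-part); t converges to 1. The iterate converges to (4, 1).

(4, 1)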